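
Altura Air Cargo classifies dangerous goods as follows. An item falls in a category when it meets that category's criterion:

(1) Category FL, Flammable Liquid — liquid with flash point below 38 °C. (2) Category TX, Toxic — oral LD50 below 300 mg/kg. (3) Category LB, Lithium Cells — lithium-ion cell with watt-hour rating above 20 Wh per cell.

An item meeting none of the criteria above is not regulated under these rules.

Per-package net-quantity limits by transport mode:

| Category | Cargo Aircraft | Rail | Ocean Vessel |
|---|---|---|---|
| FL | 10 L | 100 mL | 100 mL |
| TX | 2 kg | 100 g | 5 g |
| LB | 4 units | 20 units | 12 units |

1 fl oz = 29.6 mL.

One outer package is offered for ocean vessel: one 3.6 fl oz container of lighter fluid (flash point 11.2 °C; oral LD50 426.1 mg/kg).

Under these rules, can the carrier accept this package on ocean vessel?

No

Lighter fluid: flash point 11.2 °C < 38 °C → Category FL (Flammable Liquid).
Category FL quantity: one 3.6 fl oz container = 106.56 mL.
That exceeds the Category FL ocean vessel limit of 100 mL.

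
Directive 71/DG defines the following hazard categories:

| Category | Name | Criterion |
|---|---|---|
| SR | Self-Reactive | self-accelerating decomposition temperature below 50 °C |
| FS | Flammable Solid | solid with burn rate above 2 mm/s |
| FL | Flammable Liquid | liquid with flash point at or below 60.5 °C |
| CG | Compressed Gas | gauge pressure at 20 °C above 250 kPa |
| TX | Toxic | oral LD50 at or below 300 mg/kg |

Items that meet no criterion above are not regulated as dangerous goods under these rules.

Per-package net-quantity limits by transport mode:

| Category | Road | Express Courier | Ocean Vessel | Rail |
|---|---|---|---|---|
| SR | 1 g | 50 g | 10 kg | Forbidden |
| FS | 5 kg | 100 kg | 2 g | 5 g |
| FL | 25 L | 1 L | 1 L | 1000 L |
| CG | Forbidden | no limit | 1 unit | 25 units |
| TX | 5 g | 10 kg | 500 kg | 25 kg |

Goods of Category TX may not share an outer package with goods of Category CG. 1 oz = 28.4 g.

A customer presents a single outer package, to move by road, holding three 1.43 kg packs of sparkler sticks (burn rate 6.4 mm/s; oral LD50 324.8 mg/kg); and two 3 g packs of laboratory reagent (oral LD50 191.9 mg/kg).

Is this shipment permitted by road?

No

The sparkler sticks have burn rate 6.4 mm/s, which is > 2 mm/s, so they are Category FS (Flammable Solid).
Laboratory reagent: oral LD50 191.9 mg/kg ≤ 300 mg/kg → Category TX (Toxic).
Category TX quantity: two 3 g packs = 6 g.
That exceeds the Category TX road limit of 5 g.
Category FS quantity: three 1.43 kg packs = 4.29 kg.
4.29 kg ≤ 5 kg (road limit, Category FS) — within limit.
The segregation rule (Category TX with Category CG) does not apply to Category TX with Category FS.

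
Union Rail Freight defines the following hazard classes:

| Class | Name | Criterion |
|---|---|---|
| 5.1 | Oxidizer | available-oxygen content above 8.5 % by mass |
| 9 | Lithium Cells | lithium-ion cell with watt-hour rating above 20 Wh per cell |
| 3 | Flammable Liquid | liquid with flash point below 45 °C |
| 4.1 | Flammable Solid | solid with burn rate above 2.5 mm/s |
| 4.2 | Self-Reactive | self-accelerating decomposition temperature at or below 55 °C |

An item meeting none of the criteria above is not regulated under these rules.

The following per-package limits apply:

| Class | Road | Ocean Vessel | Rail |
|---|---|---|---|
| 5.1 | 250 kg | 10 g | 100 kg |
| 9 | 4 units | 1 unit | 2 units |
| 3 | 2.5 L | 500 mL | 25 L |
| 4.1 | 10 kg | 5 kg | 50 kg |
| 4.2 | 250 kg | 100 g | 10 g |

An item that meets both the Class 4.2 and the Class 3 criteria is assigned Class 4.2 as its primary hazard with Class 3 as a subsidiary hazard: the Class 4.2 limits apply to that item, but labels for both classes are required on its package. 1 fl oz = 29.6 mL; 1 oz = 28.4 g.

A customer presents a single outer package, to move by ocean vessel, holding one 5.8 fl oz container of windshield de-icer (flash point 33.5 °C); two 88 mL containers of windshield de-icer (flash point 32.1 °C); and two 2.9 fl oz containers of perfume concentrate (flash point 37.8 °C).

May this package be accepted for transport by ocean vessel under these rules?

No

The windshield de-icer has flash point 33.5 °C, which is < 45 °C, so it is Class 3 (Flammable Liquid).
The windshield de-icer has flash point 32.1 °C, which is < 45 °C, so it is Class 3 (Flammable Liquid).
Flash point 37.8 °C meets the Class 3 criterion (Flammable Liquid), so the perfume concentrate is Class 3.
Class 3 net quantity: (one 5.8 fl oz container = 171.68 mL) + (two 88 mL containers = 176 mL) + (two 2.9 fl oz containers = 171.68 mL) = 519.36 mL.
519.36 mL > 500 mL (ocean vessel limit, Class 3) — over the limit.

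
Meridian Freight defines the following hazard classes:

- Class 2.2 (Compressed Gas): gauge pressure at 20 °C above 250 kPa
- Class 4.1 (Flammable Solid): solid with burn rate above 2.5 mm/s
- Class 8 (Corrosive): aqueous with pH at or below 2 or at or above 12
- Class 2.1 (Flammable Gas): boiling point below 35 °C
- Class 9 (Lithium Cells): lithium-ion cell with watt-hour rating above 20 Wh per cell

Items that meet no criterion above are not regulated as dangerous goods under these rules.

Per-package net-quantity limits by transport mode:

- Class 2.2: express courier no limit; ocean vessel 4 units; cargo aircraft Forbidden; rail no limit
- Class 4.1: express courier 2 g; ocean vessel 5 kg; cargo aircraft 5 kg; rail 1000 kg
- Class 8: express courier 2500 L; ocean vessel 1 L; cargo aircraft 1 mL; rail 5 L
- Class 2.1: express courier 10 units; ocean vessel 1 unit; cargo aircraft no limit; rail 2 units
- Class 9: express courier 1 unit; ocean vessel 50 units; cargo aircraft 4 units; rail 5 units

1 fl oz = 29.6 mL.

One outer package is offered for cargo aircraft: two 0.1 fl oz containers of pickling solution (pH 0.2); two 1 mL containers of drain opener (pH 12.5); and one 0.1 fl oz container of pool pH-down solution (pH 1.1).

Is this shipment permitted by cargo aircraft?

No

pH 0.2 meets the Class 8 criterion (Corrosive), so the pickling solution is Class 8.
Drain opener: pH 12.5 ≥ 12 → Class 8 (Corrosive).
Pool pH-down solution: pH 1.1 ≤ 2 → Class 8 (Corrosive).
Total Class 8: (two 0.1 fl oz containers = 5.92 mL) + (two 1 mL containers = 2 mL) + (one 0.1 fl oz container = 2.96 mL) = 10.88 mL.
10.88 mL exceeds the cargo aircraft limit of 1 mL for Class 8.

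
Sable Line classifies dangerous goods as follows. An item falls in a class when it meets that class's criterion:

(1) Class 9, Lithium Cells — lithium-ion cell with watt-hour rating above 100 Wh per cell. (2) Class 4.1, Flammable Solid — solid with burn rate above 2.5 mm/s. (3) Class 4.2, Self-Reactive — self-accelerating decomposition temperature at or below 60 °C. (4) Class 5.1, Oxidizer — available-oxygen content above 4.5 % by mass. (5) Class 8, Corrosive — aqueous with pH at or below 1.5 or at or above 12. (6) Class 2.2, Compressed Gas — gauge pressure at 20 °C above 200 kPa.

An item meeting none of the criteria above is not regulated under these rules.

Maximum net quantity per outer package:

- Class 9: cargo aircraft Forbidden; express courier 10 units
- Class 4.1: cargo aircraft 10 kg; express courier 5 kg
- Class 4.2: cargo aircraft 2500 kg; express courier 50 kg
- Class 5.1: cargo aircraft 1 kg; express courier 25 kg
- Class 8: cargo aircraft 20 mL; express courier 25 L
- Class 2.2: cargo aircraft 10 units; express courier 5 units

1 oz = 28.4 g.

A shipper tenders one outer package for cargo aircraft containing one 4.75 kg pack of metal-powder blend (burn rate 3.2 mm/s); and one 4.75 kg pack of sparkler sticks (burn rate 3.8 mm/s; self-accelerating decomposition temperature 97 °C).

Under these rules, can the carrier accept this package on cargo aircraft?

Metal-powder blend: burn rate 3.2 mm/s > 2.5 mm/s → Class 4.1 (Flammable Solid).
With burn rate 3.8 mm/s (> 2.5 mm/s), the sparkler sticks fall in Class 4.1.
Total Class 4.1: 4.75 kg + 4.75 kg = 9.5 kg.
9.5 kg is within the cargo aircraft limit of 10 kg for Class 4.1.

Yes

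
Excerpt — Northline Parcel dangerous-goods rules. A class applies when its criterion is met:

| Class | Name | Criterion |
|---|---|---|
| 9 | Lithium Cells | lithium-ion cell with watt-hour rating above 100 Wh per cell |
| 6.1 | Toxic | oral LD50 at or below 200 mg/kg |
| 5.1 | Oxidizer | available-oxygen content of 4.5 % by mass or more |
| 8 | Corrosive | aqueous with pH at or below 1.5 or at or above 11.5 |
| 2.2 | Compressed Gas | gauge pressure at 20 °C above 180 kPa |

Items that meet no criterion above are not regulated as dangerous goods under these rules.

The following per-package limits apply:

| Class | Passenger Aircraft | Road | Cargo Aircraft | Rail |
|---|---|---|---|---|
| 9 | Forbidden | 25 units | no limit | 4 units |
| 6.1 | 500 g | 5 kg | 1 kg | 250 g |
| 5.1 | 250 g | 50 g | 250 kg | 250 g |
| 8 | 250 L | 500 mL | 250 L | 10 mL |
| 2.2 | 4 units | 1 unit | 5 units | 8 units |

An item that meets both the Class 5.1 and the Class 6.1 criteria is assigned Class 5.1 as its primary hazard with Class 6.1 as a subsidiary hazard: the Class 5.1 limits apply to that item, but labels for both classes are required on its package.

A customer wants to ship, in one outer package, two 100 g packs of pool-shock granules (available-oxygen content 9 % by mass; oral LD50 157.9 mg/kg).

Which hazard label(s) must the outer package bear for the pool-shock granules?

The pool-shock granules have available-oxygen content 9 % by mass, which is ≥ 4.5 % by mass, so they are Class 5.1 (Oxidizer).
Pool-shock granules: oral LD50 157.9 mg/kg ≤ 200 mg/kg → Class 6.1 (Toxic).
By the precedence rule Class 5.1 is primary and Class 6.1 is subsidiary, and that rule requires both labels on the package.

Class 5.1 and 6.1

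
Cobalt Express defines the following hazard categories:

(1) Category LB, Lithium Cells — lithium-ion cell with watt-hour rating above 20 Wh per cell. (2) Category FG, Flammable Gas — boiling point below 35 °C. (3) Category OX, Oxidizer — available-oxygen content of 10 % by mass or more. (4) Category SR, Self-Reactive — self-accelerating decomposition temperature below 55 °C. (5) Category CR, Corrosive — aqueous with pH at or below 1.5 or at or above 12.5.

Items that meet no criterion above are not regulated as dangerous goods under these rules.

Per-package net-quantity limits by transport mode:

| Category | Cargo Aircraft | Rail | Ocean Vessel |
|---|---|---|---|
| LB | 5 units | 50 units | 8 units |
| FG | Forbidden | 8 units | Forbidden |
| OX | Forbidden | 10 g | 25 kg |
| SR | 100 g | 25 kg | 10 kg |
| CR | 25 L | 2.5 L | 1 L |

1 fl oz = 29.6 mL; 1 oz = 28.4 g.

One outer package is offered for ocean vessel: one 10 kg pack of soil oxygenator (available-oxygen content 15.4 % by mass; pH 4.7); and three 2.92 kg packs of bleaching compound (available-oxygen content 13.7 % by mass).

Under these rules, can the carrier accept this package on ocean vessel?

With available-oxygen content 15.4 % by mass (≥ 10 % by mass), the soil oxygenator falls in Category OX.
Available-oxygen content 13.7 % by mass meets the Category OX criterion (Oxidizer), so the bleaching compound is Category OX.
Category OX net quantity: 10 kg + (three 2.92 kg packs = 8.76 kg) = 18.76 kg.
That is within the Category OX ocean vessel limit of 25 kg.

Yes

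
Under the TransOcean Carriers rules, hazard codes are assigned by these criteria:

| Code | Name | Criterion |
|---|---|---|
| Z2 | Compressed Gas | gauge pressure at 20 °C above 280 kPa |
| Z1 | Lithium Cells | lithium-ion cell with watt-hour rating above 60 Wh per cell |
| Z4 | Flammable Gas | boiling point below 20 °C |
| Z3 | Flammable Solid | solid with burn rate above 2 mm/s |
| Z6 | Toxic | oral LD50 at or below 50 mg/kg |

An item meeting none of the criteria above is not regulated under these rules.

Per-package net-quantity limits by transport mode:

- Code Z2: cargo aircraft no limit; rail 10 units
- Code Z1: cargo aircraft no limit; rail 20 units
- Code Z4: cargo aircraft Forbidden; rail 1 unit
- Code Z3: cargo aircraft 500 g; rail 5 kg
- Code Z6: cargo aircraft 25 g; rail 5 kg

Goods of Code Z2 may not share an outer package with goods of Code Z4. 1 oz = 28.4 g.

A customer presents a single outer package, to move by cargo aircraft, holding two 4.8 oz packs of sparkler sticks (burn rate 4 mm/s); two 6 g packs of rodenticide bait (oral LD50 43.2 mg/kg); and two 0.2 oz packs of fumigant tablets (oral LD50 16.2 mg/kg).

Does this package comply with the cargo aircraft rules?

With burn rate 4 mm/s (> 2 mm/s), the sparkler sticks fall in Code Z3.
With oral LD50 43.2 mg/kg (≤ 50 mg/kg), the rodenticide bait falls in Code Z6.
With oral LD50 16.2 mg/kg (≤ 50 mg/kg), the fumigant tablets fall in Code Z6.
Total Code Z6: (two 6 g packs = 12 g) + (two 0.2 oz packs = 11.36 g) = 23.36 g.
That is within the Code Z6 cargo aircraft limit of 25 g.
Code Z3 quantity: two 4.8 oz packs = 272.64 g.
That is within the Code Z3 cargo aircraft limit of 500 g.
The segregation rule (Code Z2 with Code Z4) does not apply to Code Z6 with Code Z3.
Every hazard code is within its cargo aircraft limit and no segregation rule is violated.

Yes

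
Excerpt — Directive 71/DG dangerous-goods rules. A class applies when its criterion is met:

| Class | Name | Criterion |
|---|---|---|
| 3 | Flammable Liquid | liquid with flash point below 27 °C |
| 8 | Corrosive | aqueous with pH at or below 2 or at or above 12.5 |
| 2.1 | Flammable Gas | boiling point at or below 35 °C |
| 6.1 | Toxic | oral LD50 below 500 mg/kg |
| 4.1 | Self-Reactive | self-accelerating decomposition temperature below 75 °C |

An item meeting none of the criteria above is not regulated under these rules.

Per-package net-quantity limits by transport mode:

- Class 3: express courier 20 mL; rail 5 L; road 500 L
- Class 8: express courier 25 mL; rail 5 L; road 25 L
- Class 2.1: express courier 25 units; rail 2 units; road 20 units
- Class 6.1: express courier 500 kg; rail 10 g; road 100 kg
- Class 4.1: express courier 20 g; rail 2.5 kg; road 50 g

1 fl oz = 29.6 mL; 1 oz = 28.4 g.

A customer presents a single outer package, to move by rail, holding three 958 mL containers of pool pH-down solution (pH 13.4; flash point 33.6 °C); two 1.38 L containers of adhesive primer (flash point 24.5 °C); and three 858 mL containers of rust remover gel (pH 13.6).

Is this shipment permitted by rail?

No

With pH 13.4 (≥ 12.5), the pool pH-down solution falls in Class 8.
The adhesive primer has flash point 24.5 °C, which is < 27 °C, so it is Class 3 (Flammable Liquid).
pH 13.6 meets the Class 8 criterion (Corrosive), so the rust remover gel is Class 8.
Class 3 quantity: two 1.38 L containers = 2.76 L.
2.76 L ≤ 5 L (rail limit, Class 3) — within limit.
Total Class 8: (three 958 mL containers = 2.874 L) + (three 858 mL containers = 2.574 L) = 5.448 L.
That exceeds the Class 8 rail limit of 5 L.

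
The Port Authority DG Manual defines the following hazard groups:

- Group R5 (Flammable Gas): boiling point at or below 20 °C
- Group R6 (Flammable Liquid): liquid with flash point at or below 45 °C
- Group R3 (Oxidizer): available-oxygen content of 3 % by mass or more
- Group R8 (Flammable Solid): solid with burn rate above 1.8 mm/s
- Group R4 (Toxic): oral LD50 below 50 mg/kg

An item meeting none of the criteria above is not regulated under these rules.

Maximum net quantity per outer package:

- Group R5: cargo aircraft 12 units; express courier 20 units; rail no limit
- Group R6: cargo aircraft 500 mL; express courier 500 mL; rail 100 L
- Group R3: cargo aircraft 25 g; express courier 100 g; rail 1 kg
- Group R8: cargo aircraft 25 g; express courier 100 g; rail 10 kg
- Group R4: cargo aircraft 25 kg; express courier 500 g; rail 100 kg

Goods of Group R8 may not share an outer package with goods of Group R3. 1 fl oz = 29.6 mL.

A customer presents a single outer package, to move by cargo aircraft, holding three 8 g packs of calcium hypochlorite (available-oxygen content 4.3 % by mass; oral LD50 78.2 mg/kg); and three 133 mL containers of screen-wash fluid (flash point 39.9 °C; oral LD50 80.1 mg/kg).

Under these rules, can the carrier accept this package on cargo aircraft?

Yes

With available-oxygen content 4.3 % by mass (≥ 3 % by mass), the calcium hypochlorite falls in Group R3.
Screen-wash fluid: flash point 39.9 °C ≤ 45 °C → Group R6 (Flammable Liquid).
Group R6 quantity: three 133 mL containers = 399 mL.
That is within the Group R6 cargo aircraft limit of 500 mL.
Group R3 quantity: three 8 g packs = 24 g.
That is within the Group R3 cargo aircraft limit of 25 g.
The segregation rule (Group R8 with Group R3) does not apply to Group R6 with Group R3.
Every hazard group is within its cargo aircraft limit and no segregation rule is violated.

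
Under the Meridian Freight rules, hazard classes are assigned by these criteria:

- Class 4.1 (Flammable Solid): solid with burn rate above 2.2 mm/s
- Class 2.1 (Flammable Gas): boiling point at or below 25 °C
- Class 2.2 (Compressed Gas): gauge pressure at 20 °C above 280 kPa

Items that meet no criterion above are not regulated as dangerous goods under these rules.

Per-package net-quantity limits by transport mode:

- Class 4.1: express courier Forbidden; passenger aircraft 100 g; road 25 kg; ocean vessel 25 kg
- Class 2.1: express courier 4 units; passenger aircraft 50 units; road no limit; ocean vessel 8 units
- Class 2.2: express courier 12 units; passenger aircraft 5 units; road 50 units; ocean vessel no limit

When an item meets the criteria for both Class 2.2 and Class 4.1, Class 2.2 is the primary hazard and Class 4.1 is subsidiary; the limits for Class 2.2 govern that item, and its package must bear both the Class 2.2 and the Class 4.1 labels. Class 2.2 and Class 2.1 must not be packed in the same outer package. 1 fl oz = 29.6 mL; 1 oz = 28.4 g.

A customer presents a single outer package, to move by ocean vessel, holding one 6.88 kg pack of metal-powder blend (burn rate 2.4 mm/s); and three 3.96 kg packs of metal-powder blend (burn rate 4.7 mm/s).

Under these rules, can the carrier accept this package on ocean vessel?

Yes

Burn rate 2.4 mm/s meets the Class 4.1 criterion (Flammable Solid), so the metal-powder blend is Class 4.1.
Burn rate 4.7 mm/s meets the Class 4.1 criterion (Flammable Solid), so the metal-powder blend is Class 4.1.
Class 4.1 net quantity: 6.88 kg + (three 3.96 kg packs = 11.88 kg) = 18.76 kg.
18.76 kg is within the ocean vessel limit of 25 kg for Class 4.1.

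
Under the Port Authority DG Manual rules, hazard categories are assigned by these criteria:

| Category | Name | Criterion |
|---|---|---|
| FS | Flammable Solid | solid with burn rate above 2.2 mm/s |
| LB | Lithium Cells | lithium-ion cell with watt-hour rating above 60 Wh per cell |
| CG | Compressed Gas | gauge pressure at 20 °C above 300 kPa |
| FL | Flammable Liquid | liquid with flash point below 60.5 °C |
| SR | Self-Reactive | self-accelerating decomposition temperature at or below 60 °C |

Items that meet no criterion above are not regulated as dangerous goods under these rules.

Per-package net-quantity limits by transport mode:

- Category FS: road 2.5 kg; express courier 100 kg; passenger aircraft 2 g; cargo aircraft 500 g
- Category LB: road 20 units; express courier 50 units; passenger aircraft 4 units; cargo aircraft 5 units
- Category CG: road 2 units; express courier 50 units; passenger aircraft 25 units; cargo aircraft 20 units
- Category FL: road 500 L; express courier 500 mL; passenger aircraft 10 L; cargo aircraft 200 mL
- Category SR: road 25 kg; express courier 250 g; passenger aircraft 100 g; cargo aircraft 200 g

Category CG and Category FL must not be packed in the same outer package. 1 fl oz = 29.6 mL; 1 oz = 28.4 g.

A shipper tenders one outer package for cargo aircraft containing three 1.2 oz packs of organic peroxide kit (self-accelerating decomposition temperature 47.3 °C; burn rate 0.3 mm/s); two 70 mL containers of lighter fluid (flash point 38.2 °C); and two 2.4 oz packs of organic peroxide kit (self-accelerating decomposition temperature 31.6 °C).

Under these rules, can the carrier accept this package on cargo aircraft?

The organic peroxide kit has self-accelerating decomposition temperature 47.3 °C, which is ≤ 60 °C, so it is Category SR (Self-Reactive).
Flash point 38.2 °C meets the Category FL criterion (Flammable Liquid), so the lighter fluid is Category FL.
With self-accelerating decomposition temperature 31.6 °C (≤ 60 °C), the organic peroxide kit falls in Category SR.
Total Category SR: (three 1.2 oz packs = 102.24 g) + (two 2.4 oz packs = 136.32 g) = 238.56 g.
238.56 g exceeds the cargo aircraft limit of 200 g for Category SR.
Category FL quantity: two 70 mL containers = 140 mL.
140 mL is within the cargo aircraft limit of 200 mL for Category FL.
The segregation rule (Category CG with Category FL) does not apply to Category SR with Category FL.

No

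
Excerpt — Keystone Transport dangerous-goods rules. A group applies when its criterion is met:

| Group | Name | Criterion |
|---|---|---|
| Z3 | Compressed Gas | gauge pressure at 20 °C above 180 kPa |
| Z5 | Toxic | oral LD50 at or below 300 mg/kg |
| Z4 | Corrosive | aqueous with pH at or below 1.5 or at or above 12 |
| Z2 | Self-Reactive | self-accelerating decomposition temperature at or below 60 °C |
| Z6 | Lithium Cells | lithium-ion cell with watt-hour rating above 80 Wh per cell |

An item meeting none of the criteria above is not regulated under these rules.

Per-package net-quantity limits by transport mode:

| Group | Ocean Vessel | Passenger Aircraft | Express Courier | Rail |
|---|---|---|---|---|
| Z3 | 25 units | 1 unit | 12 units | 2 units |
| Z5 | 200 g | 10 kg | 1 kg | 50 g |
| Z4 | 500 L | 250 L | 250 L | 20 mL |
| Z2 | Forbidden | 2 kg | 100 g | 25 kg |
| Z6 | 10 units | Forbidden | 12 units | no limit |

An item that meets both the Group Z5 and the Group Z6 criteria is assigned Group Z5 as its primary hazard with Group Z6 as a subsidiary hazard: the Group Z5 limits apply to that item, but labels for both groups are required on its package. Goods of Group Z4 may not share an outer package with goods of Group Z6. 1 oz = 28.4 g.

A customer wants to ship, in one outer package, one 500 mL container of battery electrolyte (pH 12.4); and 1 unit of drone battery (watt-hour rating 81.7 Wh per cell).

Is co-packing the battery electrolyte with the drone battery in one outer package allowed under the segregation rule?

The battery electrolyte has pH 12.4, which is ≥ 12, so it is Group Z4 (Corrosive).
The drone battery has watt-hour rating 81.7 Wh per cell, which is > 80 Wh per cell, so it is Group Z6 (Lithium Cells).
Group Z4 and Group Z6 may not share an outer package.

No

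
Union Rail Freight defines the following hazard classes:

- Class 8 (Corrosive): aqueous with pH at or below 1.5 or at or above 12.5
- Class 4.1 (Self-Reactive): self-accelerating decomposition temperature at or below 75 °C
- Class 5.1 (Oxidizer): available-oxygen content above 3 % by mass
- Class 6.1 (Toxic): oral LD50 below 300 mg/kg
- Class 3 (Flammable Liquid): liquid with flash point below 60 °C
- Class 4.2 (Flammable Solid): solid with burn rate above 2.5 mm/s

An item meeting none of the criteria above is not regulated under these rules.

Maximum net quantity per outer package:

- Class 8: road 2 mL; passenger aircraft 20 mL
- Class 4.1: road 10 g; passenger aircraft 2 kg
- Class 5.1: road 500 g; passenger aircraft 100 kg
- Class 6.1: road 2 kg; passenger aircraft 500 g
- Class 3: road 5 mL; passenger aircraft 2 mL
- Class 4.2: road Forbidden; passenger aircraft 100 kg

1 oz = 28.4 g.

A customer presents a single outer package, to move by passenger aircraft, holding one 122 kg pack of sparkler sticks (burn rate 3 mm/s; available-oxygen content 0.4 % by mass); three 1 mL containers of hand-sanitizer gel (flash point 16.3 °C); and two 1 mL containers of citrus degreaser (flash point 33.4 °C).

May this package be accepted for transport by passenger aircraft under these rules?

No

The sparkler sticks have burn rate 3 mm/s, which is > 2.5 mm/s, so they are Class 4.2 (Flammable Solid).
With flash point 16.3 °C (< 60 °C), the hand-sanitizer gel falls in Class 3.
With flash point 33.4 °C (< 60 °C), the citrus degreaser falls in Class 3.
Class 3 net quantity: (three 1 mL containers = 3 mL) + (two 1 mL containers = 2 mL) = 5 mL.
5 mL > 2 mL (passenger aircraft limit, Class 3) — over the limit.
Class 4.2 quantity: 122 kg.
That exceeds the Class 4.2 passenger aircraft limit of 100 kg.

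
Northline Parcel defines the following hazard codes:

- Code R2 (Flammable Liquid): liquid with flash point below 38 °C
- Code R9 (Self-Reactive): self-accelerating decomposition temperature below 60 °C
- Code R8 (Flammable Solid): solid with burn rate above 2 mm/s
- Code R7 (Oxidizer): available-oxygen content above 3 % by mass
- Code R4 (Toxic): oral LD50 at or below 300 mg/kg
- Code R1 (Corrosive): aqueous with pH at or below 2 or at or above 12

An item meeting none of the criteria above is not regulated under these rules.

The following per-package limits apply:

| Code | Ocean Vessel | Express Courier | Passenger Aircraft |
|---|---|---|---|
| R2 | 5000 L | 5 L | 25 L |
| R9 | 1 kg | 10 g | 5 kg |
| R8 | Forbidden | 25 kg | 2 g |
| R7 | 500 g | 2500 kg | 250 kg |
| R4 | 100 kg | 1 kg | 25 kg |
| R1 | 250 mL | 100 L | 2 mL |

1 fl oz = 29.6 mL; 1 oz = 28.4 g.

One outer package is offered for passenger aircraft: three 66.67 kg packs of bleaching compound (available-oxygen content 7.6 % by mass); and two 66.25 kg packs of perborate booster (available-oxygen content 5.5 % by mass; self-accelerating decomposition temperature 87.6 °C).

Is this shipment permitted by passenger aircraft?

No

The bleaching compound has available-oxygen content 7.6 % by mass, which is > 3 % by mass, so it is Code R7 (Oxidizer).
With available-oxygen content 5.5 % by mass (> 3 % by mass), the perborate booster falls in Code R7.
Total Code R7: (three 66.67 kg packs = 200.01 kg) + (two 66.25 kg packs = 132.5 kg) = 332.51 kg.
332.51 kg exceeds the passenger aircraft limit of 250 kg for Code R7.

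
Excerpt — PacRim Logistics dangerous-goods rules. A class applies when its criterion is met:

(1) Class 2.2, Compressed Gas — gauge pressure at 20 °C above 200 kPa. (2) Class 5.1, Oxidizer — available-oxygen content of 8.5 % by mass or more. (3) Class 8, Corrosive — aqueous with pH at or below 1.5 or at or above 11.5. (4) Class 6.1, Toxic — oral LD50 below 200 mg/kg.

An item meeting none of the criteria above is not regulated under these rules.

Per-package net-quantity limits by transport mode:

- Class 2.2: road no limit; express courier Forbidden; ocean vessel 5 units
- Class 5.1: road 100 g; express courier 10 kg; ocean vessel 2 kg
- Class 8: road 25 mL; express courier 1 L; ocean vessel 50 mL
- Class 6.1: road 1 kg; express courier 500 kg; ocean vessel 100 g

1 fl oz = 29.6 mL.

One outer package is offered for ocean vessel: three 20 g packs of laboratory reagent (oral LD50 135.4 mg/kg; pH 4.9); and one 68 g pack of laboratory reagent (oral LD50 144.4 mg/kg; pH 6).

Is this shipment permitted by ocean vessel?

Laboratory reagent: oral LD50 135.4 mg/kg < 200 mg/kg → Class 6.1 (Toxic).
The laboratory reagent has oral LD50 144.4 mg/kg, which is < 200 mg/kg, so it is Class 6.1 (Toxic).
Class 6.1 net quantity: (three 20 g packs = 60 g) + 68 g = 128 g.
128 g > 100 g (ocean vessel limit, Class 6.1) — over the limit.

No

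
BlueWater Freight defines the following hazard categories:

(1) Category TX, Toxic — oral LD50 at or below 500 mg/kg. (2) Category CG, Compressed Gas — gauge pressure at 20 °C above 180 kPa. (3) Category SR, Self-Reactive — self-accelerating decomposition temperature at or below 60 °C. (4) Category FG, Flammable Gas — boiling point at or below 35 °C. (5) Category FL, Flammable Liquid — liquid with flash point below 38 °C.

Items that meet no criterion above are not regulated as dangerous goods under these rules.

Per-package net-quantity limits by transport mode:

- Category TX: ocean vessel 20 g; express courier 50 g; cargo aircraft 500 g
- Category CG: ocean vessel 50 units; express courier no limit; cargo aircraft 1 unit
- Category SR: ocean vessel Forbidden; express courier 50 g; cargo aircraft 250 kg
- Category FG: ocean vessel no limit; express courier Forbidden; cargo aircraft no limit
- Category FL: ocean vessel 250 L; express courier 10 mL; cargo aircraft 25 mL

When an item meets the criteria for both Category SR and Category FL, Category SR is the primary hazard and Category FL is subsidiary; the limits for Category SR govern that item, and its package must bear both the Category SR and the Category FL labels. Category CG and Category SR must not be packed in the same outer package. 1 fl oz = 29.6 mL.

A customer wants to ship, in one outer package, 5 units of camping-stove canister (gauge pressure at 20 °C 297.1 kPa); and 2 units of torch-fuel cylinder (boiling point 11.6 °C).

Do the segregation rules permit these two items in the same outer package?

Yes

The camping-stove canister has gauge pressure at 20 °C 297.1 kPa, which is > 180 kPa, so it is Category CG (Compressed Gas).
With boiling point 11.6 °C (≤ 35 °C), the torch-fuel cylinder falls in Category FG.
No segregation rule bars Category CG with Category FG.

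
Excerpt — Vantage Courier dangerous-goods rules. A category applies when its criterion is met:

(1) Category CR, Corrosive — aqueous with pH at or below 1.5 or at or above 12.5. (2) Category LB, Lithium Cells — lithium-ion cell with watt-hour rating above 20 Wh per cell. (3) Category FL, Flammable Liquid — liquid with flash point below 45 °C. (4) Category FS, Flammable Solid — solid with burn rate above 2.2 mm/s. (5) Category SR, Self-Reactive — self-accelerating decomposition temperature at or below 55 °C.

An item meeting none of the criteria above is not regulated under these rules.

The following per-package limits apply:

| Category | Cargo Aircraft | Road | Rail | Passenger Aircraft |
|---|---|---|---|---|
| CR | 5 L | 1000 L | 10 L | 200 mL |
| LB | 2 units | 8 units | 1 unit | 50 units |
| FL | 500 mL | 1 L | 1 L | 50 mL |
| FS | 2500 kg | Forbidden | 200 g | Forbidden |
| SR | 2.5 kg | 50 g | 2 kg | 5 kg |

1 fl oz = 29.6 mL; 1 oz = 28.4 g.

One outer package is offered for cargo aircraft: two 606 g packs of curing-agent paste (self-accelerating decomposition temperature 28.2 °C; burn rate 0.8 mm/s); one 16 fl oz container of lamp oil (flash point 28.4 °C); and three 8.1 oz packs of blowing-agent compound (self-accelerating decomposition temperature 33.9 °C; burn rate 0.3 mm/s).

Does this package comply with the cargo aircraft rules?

Yes

Self-accelerating decomposition temperature 28.2 °C meets the Category SR criterion (Self-Reactive), so the curing-agent paste is Category SR.
Lamp oil: flash point 28.4 °C < 45 °C → Category FL (Flammable Liquid).
Self-accelerating decomposition temperature 33.9 °C meets the Category SR criterion (Self-Reactive), so the blowing-agent compound is Category SR.
Category FL quantity: one 16 fl oz container = 473.6 mL.
473.6 mL ≤ 500 mL (cargo aircraft limit, Category FL) — within limit.
Total Category SR: (two 606 g packs = 1.212 kg) + (three 8.1 oz packs = 690.12 g) = 1902.12 g.
1902.12 g is within the cargo aircraft limit of 2.5 kg for Category SR.
Every hazard category is within its cargo aircraft limit and no segregation rule is violated.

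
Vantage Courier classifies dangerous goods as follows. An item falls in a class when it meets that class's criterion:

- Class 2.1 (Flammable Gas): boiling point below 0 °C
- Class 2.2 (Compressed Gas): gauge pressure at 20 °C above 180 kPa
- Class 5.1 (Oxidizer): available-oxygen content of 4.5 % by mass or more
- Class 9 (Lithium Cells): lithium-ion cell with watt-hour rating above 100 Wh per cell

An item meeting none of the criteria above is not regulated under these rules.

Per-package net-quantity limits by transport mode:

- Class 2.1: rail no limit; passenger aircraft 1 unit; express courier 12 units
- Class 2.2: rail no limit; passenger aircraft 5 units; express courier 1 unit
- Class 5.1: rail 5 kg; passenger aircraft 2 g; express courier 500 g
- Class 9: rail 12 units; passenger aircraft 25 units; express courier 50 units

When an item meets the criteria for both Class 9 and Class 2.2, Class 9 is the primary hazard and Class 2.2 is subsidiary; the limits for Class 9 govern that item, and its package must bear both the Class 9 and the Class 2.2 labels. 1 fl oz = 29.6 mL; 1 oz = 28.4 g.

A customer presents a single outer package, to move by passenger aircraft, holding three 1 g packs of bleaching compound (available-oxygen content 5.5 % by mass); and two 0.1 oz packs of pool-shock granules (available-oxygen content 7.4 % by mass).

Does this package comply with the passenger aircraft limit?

No

Available-oxygen content 5.5 % by mass meets the Class 5.1 criterion (Oxidizer), so the bleaching compound is Class 5.1.
Available-oxygen content 7.4 % by mass meets the Class 5.1 criterion (Oxidizer), so the pool-shock granules are Class 5.1.
Class 5.1 net quantity: (three 1 g packs = 3 g) + (two 0.1 oz packs = 5.68 g) = 8.68 g.
8.68 g > 2 g (passenger aircraft limit, Class 5.1) — over the limit.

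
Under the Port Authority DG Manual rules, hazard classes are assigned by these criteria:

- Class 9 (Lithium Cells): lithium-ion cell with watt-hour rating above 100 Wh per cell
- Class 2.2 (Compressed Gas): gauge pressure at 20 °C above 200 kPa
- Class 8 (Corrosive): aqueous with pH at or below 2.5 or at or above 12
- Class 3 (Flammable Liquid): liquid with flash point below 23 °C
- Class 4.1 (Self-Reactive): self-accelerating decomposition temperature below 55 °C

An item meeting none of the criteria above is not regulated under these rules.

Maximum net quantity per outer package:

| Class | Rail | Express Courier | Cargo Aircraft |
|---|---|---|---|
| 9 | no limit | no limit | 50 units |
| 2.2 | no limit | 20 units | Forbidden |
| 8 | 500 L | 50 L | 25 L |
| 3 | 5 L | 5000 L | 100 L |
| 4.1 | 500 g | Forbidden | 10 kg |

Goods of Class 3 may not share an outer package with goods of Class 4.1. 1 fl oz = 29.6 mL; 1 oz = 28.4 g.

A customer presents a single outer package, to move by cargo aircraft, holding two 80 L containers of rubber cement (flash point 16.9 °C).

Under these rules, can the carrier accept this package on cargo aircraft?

No

Flash point 16.9 °C meets the Class 3 criterion (Flammable Liquid), so the rubber cement is Class 3.
Class 3 quantity: two 80 L containers = 160 L.
160 L > 100 L (cargo aircraft limit, Class 3) — over the limit.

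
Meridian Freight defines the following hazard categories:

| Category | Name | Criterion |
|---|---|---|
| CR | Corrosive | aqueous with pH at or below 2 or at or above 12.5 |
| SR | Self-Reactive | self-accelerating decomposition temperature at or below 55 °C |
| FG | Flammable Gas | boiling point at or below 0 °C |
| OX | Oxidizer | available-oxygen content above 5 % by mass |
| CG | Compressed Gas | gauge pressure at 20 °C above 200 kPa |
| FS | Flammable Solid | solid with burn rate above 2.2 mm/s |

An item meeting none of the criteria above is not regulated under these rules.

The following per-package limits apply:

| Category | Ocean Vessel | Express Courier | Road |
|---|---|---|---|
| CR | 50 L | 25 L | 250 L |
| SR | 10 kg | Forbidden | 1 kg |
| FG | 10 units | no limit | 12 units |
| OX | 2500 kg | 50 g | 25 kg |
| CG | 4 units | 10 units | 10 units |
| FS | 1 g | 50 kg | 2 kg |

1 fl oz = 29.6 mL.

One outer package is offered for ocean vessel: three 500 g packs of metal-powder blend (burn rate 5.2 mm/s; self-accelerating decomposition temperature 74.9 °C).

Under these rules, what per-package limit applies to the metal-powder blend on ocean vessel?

1 g

Burn rate 5.2 mm/s meets the Category FS criterion (Flammable Solid), so the metal-powder blend is Category FS.
The ocean vessel limit for Category FS is 1 g.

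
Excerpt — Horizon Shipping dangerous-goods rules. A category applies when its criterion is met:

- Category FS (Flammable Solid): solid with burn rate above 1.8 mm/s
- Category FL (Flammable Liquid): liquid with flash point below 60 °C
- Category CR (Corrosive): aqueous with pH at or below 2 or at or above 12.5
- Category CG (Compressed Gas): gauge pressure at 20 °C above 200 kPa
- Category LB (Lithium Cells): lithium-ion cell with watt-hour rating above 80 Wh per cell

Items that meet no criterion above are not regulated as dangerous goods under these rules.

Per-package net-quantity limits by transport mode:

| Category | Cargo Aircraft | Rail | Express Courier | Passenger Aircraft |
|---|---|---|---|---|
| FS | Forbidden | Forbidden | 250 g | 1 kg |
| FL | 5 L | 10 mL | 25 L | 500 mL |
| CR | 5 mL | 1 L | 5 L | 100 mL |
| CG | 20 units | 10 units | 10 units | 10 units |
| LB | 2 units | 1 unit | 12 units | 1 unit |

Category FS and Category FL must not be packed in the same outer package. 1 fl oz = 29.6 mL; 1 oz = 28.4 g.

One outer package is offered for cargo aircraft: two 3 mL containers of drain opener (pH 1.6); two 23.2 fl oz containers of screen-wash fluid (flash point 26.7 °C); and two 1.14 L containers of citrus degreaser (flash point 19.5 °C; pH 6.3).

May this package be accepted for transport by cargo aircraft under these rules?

The drain opener has pH 1.6, which is ≤ 2, so it is Category CR (Corrosive).
Screen-wash fluid: flash point 26.7 °C < 60 °C → Category FL (Flammable Liquid).
Citrus degreaser: flash point 19.5 °C < 60 °C → Category FL (Flammable Liquid).
Total Category FL: (two 23.2 fl oz containers = 1373.44 mL) + (two 1.14 L containers = 2.28 L) = 3653.44 mL.
3653.44 mL is within the cargo aircraft limit of 5 L for Category FL.
Category CR quantity: two 3 mL containers = 6 mL.
That exceeds the Category CR cargo aircraft limit of 5 mL.
The segregation rule (Category FS with Category FL) does not apply to Category FL with Category CR.

No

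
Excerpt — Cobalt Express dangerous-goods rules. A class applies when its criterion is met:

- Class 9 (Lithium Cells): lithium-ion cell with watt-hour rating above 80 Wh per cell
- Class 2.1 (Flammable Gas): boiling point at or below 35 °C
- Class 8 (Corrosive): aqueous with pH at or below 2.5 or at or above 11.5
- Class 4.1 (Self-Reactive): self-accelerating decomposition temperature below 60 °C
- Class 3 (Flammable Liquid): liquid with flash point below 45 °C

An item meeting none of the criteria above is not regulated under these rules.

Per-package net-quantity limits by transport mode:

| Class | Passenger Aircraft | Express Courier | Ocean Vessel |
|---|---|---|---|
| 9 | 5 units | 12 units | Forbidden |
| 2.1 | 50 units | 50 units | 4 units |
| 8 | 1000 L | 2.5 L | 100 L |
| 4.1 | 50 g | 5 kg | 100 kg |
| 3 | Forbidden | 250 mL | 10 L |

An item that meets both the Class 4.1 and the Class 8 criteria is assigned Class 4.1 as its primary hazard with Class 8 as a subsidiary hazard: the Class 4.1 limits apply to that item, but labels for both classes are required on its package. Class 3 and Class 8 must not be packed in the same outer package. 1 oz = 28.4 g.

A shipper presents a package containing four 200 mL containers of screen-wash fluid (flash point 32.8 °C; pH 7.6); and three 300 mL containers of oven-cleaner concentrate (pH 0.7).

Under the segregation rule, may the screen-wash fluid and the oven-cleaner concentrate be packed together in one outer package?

No

Flash point 32.8 °C meets the Class 3 criterion (Flammable Liquid), so the screen-wash fluid is Class 3.
pH 0.7 meets the Class 8 criterion (Corrosive), so the oven-cleaner concentrate is Class 8.
Class 3 and Class 8 may not share an outer package.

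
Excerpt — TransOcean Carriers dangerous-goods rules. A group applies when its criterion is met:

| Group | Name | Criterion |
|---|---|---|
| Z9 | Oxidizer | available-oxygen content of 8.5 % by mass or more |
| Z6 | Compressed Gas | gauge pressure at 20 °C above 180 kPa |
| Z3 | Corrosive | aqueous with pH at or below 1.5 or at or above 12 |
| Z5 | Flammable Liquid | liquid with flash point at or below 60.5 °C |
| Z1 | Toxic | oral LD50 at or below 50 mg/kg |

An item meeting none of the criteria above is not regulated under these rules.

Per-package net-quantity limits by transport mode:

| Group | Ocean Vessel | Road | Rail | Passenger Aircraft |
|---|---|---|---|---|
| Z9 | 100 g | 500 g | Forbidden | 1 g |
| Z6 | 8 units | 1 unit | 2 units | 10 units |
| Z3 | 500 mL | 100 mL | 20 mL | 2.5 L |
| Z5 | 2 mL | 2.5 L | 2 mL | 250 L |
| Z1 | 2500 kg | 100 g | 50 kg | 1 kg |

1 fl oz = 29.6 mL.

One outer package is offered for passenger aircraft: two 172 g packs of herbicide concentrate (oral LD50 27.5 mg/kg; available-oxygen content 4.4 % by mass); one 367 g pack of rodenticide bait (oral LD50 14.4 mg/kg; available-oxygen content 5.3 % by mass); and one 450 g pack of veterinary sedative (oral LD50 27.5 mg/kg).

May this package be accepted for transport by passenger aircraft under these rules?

The herbicide concentrate has oral LD50 27.5 mg/kg, which is ≤ 50 mg/kg, so it is Group Z1 (Toxic).
With oral LD50 14.4 mg/kg (≤ 50 mg/kg), the rodenticide bait falls in Group Z1.
The veterinary sedative has oral LD50 27.5 mg/kg, which is ≤ 50 mg/kg, so it is Group Z1 (Toxic).
Group Z1 net quantity: (two 172 g packs = 344 g) + 367 g + 450 g = 1.161 kg.
That exceeds the Group Z1 passenger aircraft limit of 1 kg.

No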